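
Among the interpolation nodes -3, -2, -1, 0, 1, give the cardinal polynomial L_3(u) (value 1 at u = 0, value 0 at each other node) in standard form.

L_3(u) = (u + 3)(u + 2)(u + 1)(u - 1) / [(3)·(2)·(1)·(-1)]
       = (u^4 + 5u^3 + 5u^2 - 5u - 6) / (-6)

L_3(u) = -(1/6)u^4 - (5/6)u^3 - (5/6)u^2 + (5/6)u + 1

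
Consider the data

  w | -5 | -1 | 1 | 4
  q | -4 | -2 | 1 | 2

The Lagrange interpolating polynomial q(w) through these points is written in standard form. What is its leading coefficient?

Build the Lagrange basis polynomials:
L_0(w) = (w + 1)(w - 1)(w - 4) / [-216] = -(1/216)w^3 + (1/54)w^2 + (1/216)w - 1/54
L_1(w) = (w + 5)(w - 1)(w - 4) / [40] = (1/40)w^3 - (21/40)w + 1/2
L_2(w) = (w + 5)(w + 1)(w - 4) / [-36] = -(1/36)w^3 - (1/18)w^2 + (19/36)w + 5/9
L_3(w) = (w + 5)(w + 1)(w - 1) / [135] = (1/135)w^3 + (1/27)w^2 - (1/135)w - 1/27
q(w) = (-4)·L_0 + (-2)·L_1 + 1·L_2 + 2·L_3
Only the coefficient of w^3 is needed; take it from each L_i and combine:
(-4)·(-1/216) + (-2)·(1/40) + 1·(-1/36) + 2·(1/135) = -2/45

-2/45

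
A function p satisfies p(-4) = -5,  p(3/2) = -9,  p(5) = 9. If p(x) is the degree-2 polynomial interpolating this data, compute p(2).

-1711/231

Evaluate each Lagrange basis at x = 2:
L_0(2) = (1/2)·(-3)/[(-11/2)·(-9)] = -1/33
L_1(2) = (6)·(-3)/[(11/2)·(-7/2)] = 72/77
L_2(2) = (6)·(1/2)/[(9)·(7/2)] = 2/21
Sum: (-5)·(-1/33) + (-9)·(72/77) + 9·(2/21) = -1711/231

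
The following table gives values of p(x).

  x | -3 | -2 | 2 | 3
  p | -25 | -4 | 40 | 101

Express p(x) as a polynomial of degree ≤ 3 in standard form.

p(x) = 2x^3 + 4x^2 + 3x + 2

Build the Lagrange basis polynomials:
L_0(x) = (x + 2)(x - 2)(x - 3) / [-30] = -(1/30)x^3 + (1/10)x^2 + (2/15)x - 2/5
L_1(x) = (x + 3)(x - 2)(x - 3) / [20] = (1/20)x^3 - (1/10)x^2 - (9/20)x + 9/10
L_2(x) = (x + 3)(x + 2)(x - 3) / [-20] = -(1/20)x^3 - (1/10)x^2 + (9/20)x + 9/10
L_3(x) = (x + 3)(x + 2)(x - 2) / [30] = (1/30)x^3 + (1/10)x^2 - (2/15)x - 2/5
p(x) = (-25)·L_0 + (-4)·L_1 + 40·L_2 + 101·L_3
  (-25)·L_0(x) = (5/6)x^3 - (5/2)x^2 - (10/3)x + 10
  (-4)·L_1(x) = -(1/5)x^3 + (2/5)x^2 + (9/5)x - 18/5
  40·L_2(x) = -2x^3 - 4x^2 + 18x + 36
  101·L_3(x) = (101/30)x^3 + (101/10)x^2 - (202/15)x - 202/5
Adding term by term: 2x^3 + 4x^2 + 3x + 2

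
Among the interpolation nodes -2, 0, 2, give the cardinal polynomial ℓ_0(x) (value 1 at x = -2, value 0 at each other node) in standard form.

ℓ_0(x) = (1/8)x^2 - (1/4)x

ℓ_0(x) = x(x - 2) / [(-2)·(-4)]
       = (x^2 - 2x) / (8)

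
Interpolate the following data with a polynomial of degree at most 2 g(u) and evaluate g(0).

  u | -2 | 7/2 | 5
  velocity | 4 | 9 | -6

184/11

Using Newton's divided-difference form:
g[-2,7/2] = (9 - 4) / (7/2 - (-2)) = 10/11
g[7/2,5] = (-6 - 9) / (5 - 7/2) = -10
g[-2,7/2,5] = (-10 - 10/11) / (5 - (-2)) = -120/77
g(0) = 4 + (10/11)·(2) + (-120/77)·(2)·(-7/2) = 184/11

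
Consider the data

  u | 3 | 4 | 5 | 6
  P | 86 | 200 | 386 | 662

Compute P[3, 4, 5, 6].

P[3,4] = (200 - 86) / (4 - 3) = 114
P[4,5] = (386 - 200) / (5 - 4) = 186
P[5,6] = (662 - 386) / (6 - 5) = 276
P[3,4,5] = (186 - 114) / (5 - 3) = 36
P[4,5,6] = (276 - 186) / (6 - 4) = 45
P[3,4,5,6] = (45 - 36) / (6 - 3) = 3

3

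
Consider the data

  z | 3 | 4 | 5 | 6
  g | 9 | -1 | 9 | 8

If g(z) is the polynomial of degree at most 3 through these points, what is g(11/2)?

Evaluate each Lagrange basis at z = 11/2:
L_0(11/2) = (3/2)·(1/2)·(-1/2)/[(-1)·(-2)·(-3)] = 1/16
L_1(11/2) = (5/2)·(1/2)·(-1/2)/[(1)·(-1)·(-2)] = -5/16
L_2(11/2) = (5/2)·(3/2)·(-1/2)/[(2)·(1)·(-1)] = 15/16
L_3(11/2) = (5/2)·(3/2)·(1/2)/[(3)·(2)·(1)] = 5/16
Sum: 9·(1/16) + (-1)·(-5/16) + 9·(15/16) + 8·(5/16) = 189/16

189/16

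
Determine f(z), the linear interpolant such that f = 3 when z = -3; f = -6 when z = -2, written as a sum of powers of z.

L_0(z) = (z + 2) / [-1] = -z - 2
L_1(z) = (z + 3) / [1] = z + 3
f(z) = 3·L_0 + (-6)·L_1
  3·L_0(z) = -3z - 6
  (-6)·L_1(z) = -6z - 18
Adding term by term: -9z - 24

f(z) = -9z - 24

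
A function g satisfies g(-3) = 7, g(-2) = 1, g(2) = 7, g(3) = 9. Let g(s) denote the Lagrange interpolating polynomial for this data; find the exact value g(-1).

-3/5

Evaluate each Lagrange basis at s = -1:
L_0(-1) = (1)·(-3)·(-4)/[(-1)·(-5)·(-6)] = -2/5
L_1(-1) = (2)·(-3)·(-4)/[(1)·(-4)·(-5)] = 6/5
L_2(-1) = (2)·(1)·(-4)/[(5)·(4)·(-1)] = 2/5
L_3(-1) = (2)·(1)·(-3)/[(6)·(5)·(1)] = -1/5
Sum: 7·(-2/5) + 1·(6/5) + 7·(2/5) + 9·(-1/5) = -3/5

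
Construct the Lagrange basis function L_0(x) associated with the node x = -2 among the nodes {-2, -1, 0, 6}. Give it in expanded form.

L_0(x) = (x + 1)x(x - 6) / [(-1)·(-2)·(-8)]
       = (x^3 - 5x^2 - 6x) / (-16)

L_0(x) = -(1/16)x^3 + (5/16)x^2 + (3/8)x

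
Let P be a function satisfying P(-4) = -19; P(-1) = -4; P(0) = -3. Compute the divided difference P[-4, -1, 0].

-1

P[-4,-1] = (-4 - (-19)) / (-1 - (-4)) = 5
P[-1,0] = (-3 - (-4)) / (0 - (-1)) = 1
P[-4,-1,0] = (1 - 5) / (0 - (-4)) = -1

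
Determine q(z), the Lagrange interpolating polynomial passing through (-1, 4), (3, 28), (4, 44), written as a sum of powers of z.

Build the Lagrange basis polynomials:
L_0(z) = (z - 3)(z - 4) / [20] = (1/20)z^2 - (7/20)z + 3/5
L_1(z) = (z + 1)(z - 4) / [-4] = -(1/4)z^2 + (3/4)z + 1
L_2(z) = (z + 1)(z - 3) / [5] = (1/5)z^2 - (2/5)z - 3/5
q(z) = 4·L_0 + 28·L_1 + 44·L_2
  4·L_0(z) = (1/5)z^2 - (7/5)z + 12/5
  28·L_1(z) = -7z^2 + 21z + 28
  44·L_2(z) = (44/5)z^2 - (88/5)z - 132/5
Adding term by term: 2z^2 + 2z + 4

q(z) = 2z^2 + 2z + 4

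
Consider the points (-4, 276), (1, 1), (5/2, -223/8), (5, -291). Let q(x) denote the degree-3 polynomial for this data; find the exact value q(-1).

15

L_0(-1) = (-2)·(-7/2)·(-6)/[(-5)·(-13/2)·(-9)] = 28/195
L_1(-1) = (3)·(-7/2)·(-6)/[(5)·(-3/2)·(-4)] = 21/10
L_2(-1) = (3)·(-2)·(-6)/[(13/2)·(3/2)·(-5/2)] = -96/65
L_3(-1) = (3)·(-2)·(-7/2)/[(9)·(4)·(5/2)] = 7/30
Sum: 276·(28/195) + 1·(21/10) + (-223/8)·(-96/65) + (-291)·(7/30) = 15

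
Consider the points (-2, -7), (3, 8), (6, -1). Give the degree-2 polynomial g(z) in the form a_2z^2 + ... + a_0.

g(z) = -(3/4)z^2 + (15/4)z + 7/2

Newton's divided differences:
g[-2,3] = (8 - (-7)) / (3 - (-2)) = 3
g[3,6] = (-1 - 8) / (6 - 3) = -3
g[-2,3,6] = (-3 - 3) / (6 - (-2)) = -3/4
g(z) = -7 + 3·(z + 2) + (-3/4)·(z + 2)(z - 3)
Expanding: g(z) = -(3/4)z^2 + (15/4)z + 7/2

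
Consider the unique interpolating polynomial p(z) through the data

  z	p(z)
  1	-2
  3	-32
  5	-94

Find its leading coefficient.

The leading coefficient equals the top divided difference p[1,3,5].
p[1,3] = (-32 - (-2)) / (3 - 1) = -15
p[3,5] = (-94 - (-32)) / (5 - 3) = -31
p[1,3,5] = (-31 - (-15)) / (5 - 1) = -4

-4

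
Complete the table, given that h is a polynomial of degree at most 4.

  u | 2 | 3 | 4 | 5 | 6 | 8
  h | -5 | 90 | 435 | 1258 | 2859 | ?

The 5 known values determine h uniquely (degree ≤ 4).
Evaluate each Lagrange basis at u = 8:
L_0(8) = (5)·(4)·(3)·(2)/[(-1)·(-2)·(-3)·(-4)] = 5
L_1(8) = (6)·(4)·(3)·(2)/[(1)·(-1)·(-2)·(-3)] = -24
L_2(8) = (6)·(5)·(3)·(2)/[(2)·(1)·(-1)·(-2)] = 45
L_3(8) = (6)·(5)·(4)·(2)/[(3)·(2)·(1)·(-1)] = -40
L_4(8) = (6)·(5)·(4)·(3)/[(4)·(3)·(2)·(1)] = 15
Sum: (-5)·(5) + 90·(-24) + 435·(45) + 1258·(-40) + 2859·(15) = 9955

9955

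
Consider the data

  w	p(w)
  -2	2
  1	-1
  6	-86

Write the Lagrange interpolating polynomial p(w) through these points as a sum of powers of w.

L_0(w) = (w - 1)(w - 6) / [24] = (1/24)w^2 - (7/24)w + 1/4
L_1(w) = (w + 2)(w - 6) / [-15] = -(1/15)w^2 + (4/15)w + 4/5
L_2(w) = (w + 2)(w - 1) / [40] = (1/40)w^2 + (1/40)w - 1/20
p(w) = 2·L_0 + (-1)·L_1 + (-86)·L_2
  2·L_0(w) = (1/12)w^2 - (7/12)w + 1/2
  (-1)·L_1(w) = (1/15)w^2 - (4/15)w - 4/5
  (-86)·L_2(w) = -(43/20)w^2 - (43/20)w + 43/10
Adding term by term: -2w^2 - 3w + 4

p(w) = -2w^2 - 3w + 4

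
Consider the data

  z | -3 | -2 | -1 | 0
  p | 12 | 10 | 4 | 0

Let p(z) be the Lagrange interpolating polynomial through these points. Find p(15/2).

L_0(15/2) = (19/2)·(17/2)·(15/2)/[(-1)·(-2)·(-3)] = -1615/16
L_1(15/2) = (21/2)·(17/2)·(15/2)/[(1)·(-1)·(-2)] = 5355/16
L_2(15/2) = (21/2)·(19/2)·(15/2)/[(2)·(1)·(-1)] = -5985/16
L_3(15/2) = (21/2)·(19/2)·(17/2)/[(3)·(2)·(1)] = 2261/16
Sum: 12·(-1615/16) + 10·(5355/16) + 4·(-5985/16) + 0 = 5115/8

5115/8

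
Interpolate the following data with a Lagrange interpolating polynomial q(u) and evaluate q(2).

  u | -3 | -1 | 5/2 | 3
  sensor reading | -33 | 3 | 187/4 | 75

Evaluate each Lagrange basis at u = 2:
L_0(2) = (3)·(-1/2)·(-1)/[(-2)·(-11/2)·(-6)] = -1/44
L_1(2) = (5)·(-1/2)·(-1)/[(2)·(-7/2)·(-4)] = 5/56
L_2(2) = (5)·(3)·(-1)/[(11/2)·(7/2)·(-1/2)] = 120/77
L_3(2) = (5)·(3)·(-1/2)/[(6)·(4)·(1/2)] = -5/8
Sum: (-33)·(-1/44) + 3·(5/56) + 187/4·(120/77) + 75·(-5/8) = 27

27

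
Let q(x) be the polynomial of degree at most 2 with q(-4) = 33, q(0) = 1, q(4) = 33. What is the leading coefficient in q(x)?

Build the Lagrange basis polynomials:
L_0(x) = x(x - 4) / [32] = (1/32)x^2 - (1/8)x
L_1(x) = (x + 4)(x - 4) / [-16] = -(1/16)x^2 + 1
L_2(x) = (x + 4)x / [32] = (1/32)x^2 + (1/8)x
q(x) = 33·L_0 + 1·L_1 + 33·L_2
Only the coefficient of x^2 is needed; take it from each L_i and combine:
33·(1/32) + 1·(-1/16) + 33·(1/32) = 2

2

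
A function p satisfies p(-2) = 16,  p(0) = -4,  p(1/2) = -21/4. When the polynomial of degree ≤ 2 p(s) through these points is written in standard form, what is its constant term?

-4

L_0(s) = s(s - 1/2) / [5] = (1/5)s^2 - (1/10)s
L_1(s) = (s + 2)(s - 1/2) / [-1] = -s^2 - (3/2)s + 1
L_2(s) = (s + 2)s / [5/4] = (4/5)s^2 + (8/5)s
p(s) = 16·L_0 + (-4)·L_1 + (-21/4)·L_2
Only the constant term is needed; take it from each L_i and combine:
16·(0) + (-4)·(1) + (-21/4)·(0) = -4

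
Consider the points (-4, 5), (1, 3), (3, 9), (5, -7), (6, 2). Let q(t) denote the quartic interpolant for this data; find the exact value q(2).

Evaluate each Lagrange basis at t = 2:
L_0(2) = (1)·(-1)·(-3)·(-4)/[(-5)·(-7)·(-9)·(-10)] = -2/525
L_1(2) = (6)·(-1)·(-3)·(-4)/[(5)·(-2)·(-4)·(-5)] = 9/25
L_2(2) = (6)·(1)·(-3)·(-4)/[(7)·(2)·(-2)·(-3)] = 6/7
L_3(2) = (6)·(1)·(-1)·(-4)/[(9)·(4)·(2)·(-1)] = -1/3
L_4(2) = (6)·(1)·(-1)·(-3)/[(10)·(5)·(3)·(1)] = 3/25
Sum: 5·(-2/525) + 3·(9/25) + 9·(6/7) + (-7)·(-1/3) + 2·(3/25) = 1986/175

1986/175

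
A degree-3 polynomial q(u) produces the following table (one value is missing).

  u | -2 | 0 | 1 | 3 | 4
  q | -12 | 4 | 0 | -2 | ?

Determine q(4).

The 4 known values determine q uniquely (degree ≤ 3).
Evaluate each Lagrange basis at u = 4:
L_0(4) = (4)·(3)·(1)/[(-2)·(-3)·(-5)] = -2/5
L_1(4) = (6)·(3)·(1)/[(2)·(-1)·(-3)] = 3
L_2(4) = (6)·(4)·(1)/[(3)·(1)·(-2)] = -4
L_3(4) = (6)·(4)·(3)/[(5)·(3)·(2)] = 12/5
Sum: (-12)·(-2/5) + 4·(3) + 0 + (-2)·(12/5) = 12

12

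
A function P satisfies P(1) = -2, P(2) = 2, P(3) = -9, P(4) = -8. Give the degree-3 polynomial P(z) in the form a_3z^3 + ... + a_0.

P(z) = (9/2)z^3 - (69/2)z^2 + 76z - 48

Build the Lagrange basis polynomials:
L_0(z) = (z - 2)(z - 3)(z - 4) / [-6] = -(1/6)z^3 + (3/2)z^2 - (13/3)z + 4
L_1(z) = (z - 1)(z - 3)(z - 4) / [2] = (1/2)z^3 - 4z^2 + (19/2)z - 6
L_2(z) = (z - 1)(z - 2)(z - 4) / [-2] = -(1/2)z^3 + (7/2)z^2 - 7z + 4
L_3(z) = (z - 1)(z - 2)(z - 3) / [6] = (1/6)z^3 - z^2 + (11/6)z - 1
P(z) = (-2)·L_0 + 2·L_1 + (-9)·L_2 + (-8)·L_3
  (-2)·L_0(z) = (1/3)z^3 - 3z^2 + (26/3)z - 8
  2·L_1(z) = z^3 - 8z^2 + 19z - 12
  (-9)·L_2(z) = (9/2)z^3 - (63/2)z^2 + 63z - 36
  (-8)·L_3(z) = -(4/3)z^3 + 8z^2 - (44/3)z + 8
Adding term by term: (9/2)z^3 - (69/2)z^2 + 76z - 48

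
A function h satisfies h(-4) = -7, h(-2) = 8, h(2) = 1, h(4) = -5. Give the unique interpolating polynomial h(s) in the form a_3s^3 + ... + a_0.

h(s) = (1/6)s^3 - (7/8)s^2 - (29/12)s + 8

Build the Lagrange basis polynomials:
L_0(s) = (s + 2)(s - 2)(s - 4) / [-96] = -(1/96)s^3 + (1/24)s^2 + (1/24)s - 1/6
L_1(s) = (s + 4)(s - 2)(s - 4) / [48] = (1/48)s^3 - (1/24)s^2 - (1/3)s + 2/3
L_2(s) = (s + 4)(s + 2)(s - 4) / [-48] = -(1/48)s^3 - (1/24)s^2 + (1/3)s + 2/3
L_3(s) = (s + 4)(s + 2)(s - 2) / [96] = (1/96)s^3 + (1/24)s^2 - (1/24)s - 1/6
h(s) = (-7)·L_0 + 8·L_1 + 1·L_2 + (-5)·L_3
  (-7)·L_0(s) = (7/96)s^3 - (7/24)s^2 - (7/24)s + 7/6
  8·L_1(s) = (1/6)s^3 - (1/3)s^2 - (8/3)s + 16/3
  1·L_2(s) = -(1/48)s^3 - (1/24)s^2 + (1/3)s + 2/3
  (-5)·L_3(s) = -(5/96)s^3 - (5/24)s^2 + (5/24)s + 5/6
Adding term by term: (1/6)s^3 - (7/8)s^2 - (29/12)s + 8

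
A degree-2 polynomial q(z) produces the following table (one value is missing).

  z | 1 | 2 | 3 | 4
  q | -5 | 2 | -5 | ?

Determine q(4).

The 3 known values determine q uniquely (degree ≤ 2).
L_0(4) = (2)·(1)/[(-1)·(-2)] = 1
L_1(4) = (3)·(1)/[(1)·(-1)] = -3
L_2(4) = (3)·(2)/[(2)·(1)] = 3
Sum: (-5)·(1) + 2·(-3) + (-5)·(3) = -26

-26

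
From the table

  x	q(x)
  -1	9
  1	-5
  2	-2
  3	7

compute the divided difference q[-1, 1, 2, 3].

-1/12

q[-1,1] = (-5 - 9) / (1 - (-1)) = -7
q[1,2] = (-2 - (-5)) / (2 - 1) = 3
q[2,3] = (7 - (-2)) / (3 - 2) = 9
q[-1,1,2] = (3 - (-7)) / (2 - (-1)) = 10/3
q[1,2,3] = (9 - 3) / (3 - 1) = 3
q[-1,1,2,3] = (3 - 10/3) / (3 - (-1)) = -1/12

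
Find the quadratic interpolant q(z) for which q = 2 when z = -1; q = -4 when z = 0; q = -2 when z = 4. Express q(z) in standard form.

q(z) = (13/10)z^2 - (47/10)z - 4

L_0(z) = z(z - 4) / [5] = (1/5)z^2 - (4/5)z
L_1(z) = (z + 1)(z - 4) / [-4] = -(1/4)z^2 + (3/4)z + 1
L_2(z) = (z + 1)z / [20] = (1/20)z^2 + (1/20)z
q(z) = 2·L_0 + (-4)·L_1 + (-2)·L_2
  2·L_0(z) = (2/5)z^2 - (8/5)z
  (-4)·L_1(z) = z^2 - 3z - 4
  (-2)·L_2(z) = -(1/10)z^2 - (1/10)z
Adding term by term: (13/10)z^2 - (47/10)z - 4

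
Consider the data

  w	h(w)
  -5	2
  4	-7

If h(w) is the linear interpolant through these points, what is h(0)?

L_0(0) = (-4)/[(-9)] = 4/9
L_1(0) = (5)/[(9)] = 5/9
Sum: 2·(4/9) + (-7)·(5/9) = -3

-3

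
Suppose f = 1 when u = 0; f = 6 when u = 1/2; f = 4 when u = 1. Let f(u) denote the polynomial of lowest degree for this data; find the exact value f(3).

-74

Using Newton's divided-difference form:
f[0,1/2] = (6 - 1) / (1/2 - 0) = 10
f[1/2,1] = (4 - 6) / (1 - 1/2) = -4
f[0,1/2,1] = (-4 - 10) / (1 - 0) = -14
f(3) = 1 + 10·(3) + (-14)·(3)·(5/2) = -74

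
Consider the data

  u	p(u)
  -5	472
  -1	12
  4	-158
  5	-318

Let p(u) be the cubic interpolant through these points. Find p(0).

Using Newton's divided-difference form:
p[-5,-1] = (12 - 472) / (-1 - (-5)) = -115
p[-1,4] = (-158 - 12) / (4 - (-1)) = -34
p[4,5] = (-318 - (-158)) / (5 - 4) = -160
p[-5,-1,4] = (-34 - (-115)) / (4 - (-5)) = 9
p[-1,4,5] = (-160 - (-34)) / (5 - (-1)) = -21
p[-5,-1,4,5] = (-21 - 9) / (5 - (-5)) = -3
p(0) = 472 + (-115)·(5) + 9·(5)·(1) + (-3)·(5)·(1)·(-4) = 2

2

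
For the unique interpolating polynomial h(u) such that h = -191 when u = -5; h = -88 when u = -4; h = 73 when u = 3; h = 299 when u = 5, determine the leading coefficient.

2

The leading coefficient equals the top divided difference h[-5,-4,3,5].
h[-5,-4] = (-88 - (-191)) / (-4 - (-5)) = 103
h[-4,3] = (73 - (-88)) / (3 - (-4)) = 23
h[3,5] = (299 - 73) / (5 - 3) = 113
h[-5,-4,3] = (23 - 103) / (3 - (-5)) = -10
h[-4,3,5] = (113 - 23) / (5 - (-4)) = 10
h[-5,-4,3,5] = (10 - (-10)) / (5 - (-5)) = 2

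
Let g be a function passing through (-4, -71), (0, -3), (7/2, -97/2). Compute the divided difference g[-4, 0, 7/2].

g[-4,0] = (-3 - (-71)) / (0 - (-4)) = 17
g[0,7/2] = (-97/2 - (-3)) / (7/2 - 0) = -13
g[-4,0,7/2] = (-13 - 17) / (7/2 - (-4)) = -4

-4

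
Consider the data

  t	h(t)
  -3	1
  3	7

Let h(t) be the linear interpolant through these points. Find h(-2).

L_0(-2) = (-5)/[(-6)] = 5/6
L_1(-2) = (1)/[(6)] = 1/6
Sum: 1·(5/6) + 7·(1/6) = 2

2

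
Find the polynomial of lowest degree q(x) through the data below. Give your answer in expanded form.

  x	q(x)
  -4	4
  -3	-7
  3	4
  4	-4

Build the Lagrange basis polynomials:
L_0(x) = (x + 3)(x - 3)(x - 4) / [-56] = -(1/56)x^3 + (1/14)x^2 + (9/56)x - 9/14
L_1(x) = (x + 4)(x - 3)(x - 4) / [42] = (1/42)x^3 - (1/14)x^2 - (8/21)x + 8/7
L_2(x) = (x + 4)(x + 3)(x - 4) / [-42] = -(1/42)x^3 - (1/14)x^2 + (8/21)x + 8/7
L_3(x) = (x + 4)(x + 3)(x - 3) / [56] = (1/56)x^3 + (1/14)x^2 - (9/56)x - 9/14
q(x) = 4·L_0 + (-7)·L_1 + 4·L_2 + (-4)·L_3
  4·L_0(x) = -(1/14)x^3 + (2/7)x^2 + (9/14)x - 18/7
  (-7)·L_1(x) = -(1/6)x^3 + (1/2)x^2 + (8/3)x - 8
  4·L_2(x) = -(2/21)x^3 - (2/7)x^2 + (32/21)x + 32/7
  (-4)·L_3(x) = -(1/14)x^3 - (2/7)x^2 + (9/14)x + 18/7
Adding term by term: -(17/42)x^3 + (3/14)x^2 + (115/21)x - 24/7

q(x) = -(17/42)x^3 + (3/14)x^2 + (115/21)x - 24/7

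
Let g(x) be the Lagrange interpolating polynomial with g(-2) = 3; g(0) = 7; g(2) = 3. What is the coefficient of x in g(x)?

0

L_0(x) = x(x - 2) / [8] = (1/8)x^2 - (1/4)x
L_1(x) = (x + 2)(x - 2) / [-4] = -(1/4)x^2 + 1
L_2(x) = (x + 2)x / [8] = (1/8)x^2 + (1/4)x
g(x) = 3·L_0 + 7·L_1 + 3·L_2
Only the coefficient of x is needed; take it from each L_i and combine:
3·(-1/4) + 7·(0) + 3·(1/4) = 0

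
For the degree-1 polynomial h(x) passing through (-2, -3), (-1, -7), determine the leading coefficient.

L_0(x) = (x + 1) / [-1] = -x - 1
L_1(x) = (x + 2) / [1] = x + 2
h(x) = (-3)·L_0 + (-7)·L_1
Only the coefficient of x is needed; take it from each L_i and combine:
(-3)·(-1) + (-7)·(1) = -4

-4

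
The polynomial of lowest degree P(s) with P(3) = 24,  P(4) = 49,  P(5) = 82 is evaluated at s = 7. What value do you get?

172

L_0(7) = (3)·(2)/[(-1)·(-2)] = 3
L_1(7) = (4)·(2)/[(1)·(-1)] = -8
L_2(7) = (4)·(3)/[(2)·(1)] = 6
Sum: 24·(3) + 49·(-8) + 82·(6) = 172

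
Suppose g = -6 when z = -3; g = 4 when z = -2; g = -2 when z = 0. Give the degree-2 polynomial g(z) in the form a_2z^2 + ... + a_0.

Build the Lagrange basis polynomials:
L_0(z) = (z + 2)z / [3] = (1/3)z^2 + (2/3)z
L_1(z) = (z + 3)z / [-2] = -(1/2)z^2 - (3/2)z
L_2(z) = (z + 3)(z + 2) / [6] = (1/6)z^2 + (5/6)z + 1
g(z) = (-6)·L_0 + 4·L_1 + (-2)·L_2
  (-6)·L_0(z) = -2z^2 - 4z
  4·L_1(z) = -2z^2 - 6z
  (-2)·L_2(z) = -(1/3)z^2 - (5/3)z - 2
Adding term by term: -(13/3)z^2 - (35/3)z - 2

g(z) = -(13/3)z^2 - (35/3)z - 2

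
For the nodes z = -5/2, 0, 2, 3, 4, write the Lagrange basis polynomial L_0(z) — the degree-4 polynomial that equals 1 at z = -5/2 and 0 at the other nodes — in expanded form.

L_0(z) = (16/6435)z^4 - (16/715)z^3 + (32/495)z^2 - (128/2145)z

L_0(z) = z(z - 2)(z - 3)(z - 4) / [(-5/2)·(-9/2)·(-11/2)·(-13/2)]
       = (z^4 - 9z^3 + 26z^2 - 24z) / (6435/16)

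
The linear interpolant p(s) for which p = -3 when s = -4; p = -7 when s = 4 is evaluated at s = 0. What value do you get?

Evaluate each Lagrange basis at s = 0:
L_0(0) = (-4)/[(-8)] = 1/2
L_1(0) = (4)/[(8)] = 1/2
Sum: (-3)·(1/2) + (-7)·(1/2) = -5

-5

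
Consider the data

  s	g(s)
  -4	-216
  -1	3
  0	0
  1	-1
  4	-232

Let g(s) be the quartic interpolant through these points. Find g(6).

-1236

Evaluate each Lagrange basis at s = 6:
L_0(6) = (7)·(6)·(5)·(2)/[(-3)·(-4)·(-5)·(-8)] = 7/8
L_1(6) = (10)·(6)·(5)·(2)/[(3)·(-1)·(-2)·(-5)] = -20
L_2(6) = (10)·(7)·(5)·(2)/[(4)·(1)·(-1)·(-4)] = 175/4
L_3(6) = (10)·(7)·(6)·(2)/[(5)·(2)·(1)·(-3)] = -28
L_4(6) = (10)·(7)·(6)·(5)/[(8)·(5)·(4)·(3)] = 35/8
Sum: (-216)·(7/8) + 3·(-20) + 0 + (-1)·(-28) + (-232)·(35/8) = -1236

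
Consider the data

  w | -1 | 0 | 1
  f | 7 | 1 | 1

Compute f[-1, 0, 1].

3

f[-1,0] = (1 - 7) / (0 - (-1)) = -6
f[0,1] = (1 - 1) / (1 - 0) = 0
f[-1,0,1] = (0 - (-6)) / (1 - (-1)) = 3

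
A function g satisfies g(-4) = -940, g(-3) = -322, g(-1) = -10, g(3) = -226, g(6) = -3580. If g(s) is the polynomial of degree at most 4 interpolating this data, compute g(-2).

Evaluate each Lagrange basis at s = -2:
L_0(-2) = (1)·(-1)·(-5)·(-8)/[(-1)·(-3)·(-7)·(-10)] = -4/21
L_1(-2) = (2)·(-1)·(-5)·(-8)/[(1)·(-2)·(-6)·(-9)] = 20/27
L_2(-2) = (2)·(1)·(-5)·(-8)/[(3)·(2)·(-4)·(-7)] = 10/21
L_3(-2) = (2)·(1)·(-1)·(-8)/[(7)·(6)·(4)·(-3)] = -2/63
L_4(-2) = (2)·(1)·(-1)·(-5)/[(10)·(9)·(7)·(3)] = 1/189
Sum: (-940)·(-4/21) + (-322)·(20/27) + (-10)·(10/21) + (-226)·(-2/63) + (-3580)·(1/189) = -76

-76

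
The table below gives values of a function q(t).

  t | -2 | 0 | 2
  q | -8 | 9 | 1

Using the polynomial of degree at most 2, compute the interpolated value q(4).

-32

Using Newton's divided-difference form:
q[-2,0] = (9 - (-8)) / (0 - (-2)) = 17/2
q[0,2] = (1 - 9) / (2 - 0) = -4
q[-2,0,2] = (-4 - 17/2) / (2 - (-2)) = -25/8
q(4) = -8 + (17/2)·(6) + (-25/8)·(6)·(4) = -32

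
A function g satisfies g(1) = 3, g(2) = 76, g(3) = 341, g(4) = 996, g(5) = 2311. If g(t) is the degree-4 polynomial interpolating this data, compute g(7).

Evaluate each Lagrange basis at t = 7:
L_0(7) = (5)·(4)·(3)·(2)/[(-1)·(-2)·(-3)·(-4)] = 5
L_1(7) = (6)·(4)·(3)·(2)/[(1)·(-1)·(-2)·(-3)] = -24
L_2(7) = (6)·(5)·(3)·(2)/[(2)·(1)·(-1)·(-2)] = 45
L_3(7) = (6)·(5)·(4)·(2)/[(3)·(2)·(1)·(-1)] = -40
L_4(7) = (6)·(5)·(4)·(3)/[(4)·(3)·(2)·(1)] = 15
Sum: 3·(5) + 76·(-24) + 341·(45) + 996·(-40) + 2311·(15) = 8361

8361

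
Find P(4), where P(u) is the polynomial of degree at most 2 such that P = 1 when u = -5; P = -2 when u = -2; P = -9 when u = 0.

Using Newton's divided-difference form:
P[-5,-2] = (-2 - 1) / (-2 - (-5)) = -1
P[-2,0] = (-9 - (-2)) / (0 - (-2)) = -7/2
P[-5,-2,0] = (-7/2 - (-1)) / (0 - (-5)) = -1/2
P(4) = 1 + (-1)·(9) + (-1/2)·(9)·(6) = -35

-35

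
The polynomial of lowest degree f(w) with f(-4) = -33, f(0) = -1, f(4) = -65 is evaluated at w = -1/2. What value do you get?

Using Newton's divided-difference form:
f[-4,0] = (-1 - (-33)) / (0 - (-4)) = 8
f[0,4] = (-65 - (-1)) / (4 - 0) = -16
f[-4,0,4] = (-16 - 8) / (4 - (-4)) = -3
f(-1/2) = -33 + 8·(7/2) + (-3)·(7/2)·(-1/2) = 1/4

1/4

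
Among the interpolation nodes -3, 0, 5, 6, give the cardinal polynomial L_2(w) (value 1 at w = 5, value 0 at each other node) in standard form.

L_2(w) = (w + 3)w(w - 6) / [(8)·(5)·(-1)]
       = (w^3 - 3w^2 - 18w) / (-40)

L_2(w) = -(1/40)w^3 + (3/40)w^2 + (9/20)w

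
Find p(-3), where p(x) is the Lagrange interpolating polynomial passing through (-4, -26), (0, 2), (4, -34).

Evaluate each Lagrange basis at x = -3:
L_0(-3) = (-3)·(-7)/[(-4)·(-8)] = 21/32
L_1(-3) = (1)·(-7)/[(4)·(-4)] = 7/16
L_2(-3) = (1)·(-3)/[(8)·(4)] = -3/32
Sum: (-26)·(21/32) + 2·(7/16) + (-34)·(-3/32) = -13

-13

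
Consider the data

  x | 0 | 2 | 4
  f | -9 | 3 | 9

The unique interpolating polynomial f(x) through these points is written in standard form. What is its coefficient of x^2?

L_0(x) = (x - 2)(x - 4) / [8] = (1/8)x^2 - (3/4)x + 1
L_1(x) = x(x - 4) / [-4] = -(1/4)x^2 + x
L_2(x) = x(x - 2) / [8] = (1/8)x^2 - (1/4)x
f(x) = (-9)·L_0 + 3·L_1 + 9·L_2
Only the coefficient of x^2 is needed; take it from each L_i and combine:
(-9)·(1/8) + 3·(-1/4) + 9·(1/8) = -3/4

-3/4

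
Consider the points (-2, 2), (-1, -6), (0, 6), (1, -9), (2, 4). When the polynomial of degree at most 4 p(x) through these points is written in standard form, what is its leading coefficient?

Build the Lagrange basis polynomials:
L_0(x) = (x + 1)x(x - 1)(x - 2) / [24] = (1/24)x^4 - (1/12)x^3 - (1/24)x^2 + (1/12)x
L_1(x) = (x + 2)x(x - 1)(x - 2) / [-6] = -(1/6)x^4 + (1/6)x^3 + (2/3)x^2 - (2/3)x
L_2(x) = (x + 2)(x + 1)(x - 1)(x - 2) / [4] = (1/4)x^4 - (5/4)x^2 + 1
L_3(x) = (x + 2)(x + 1)x(x - 2) / [-6] = -(1/6)x^4 - (1/6)x^3 + (2/3)x^2 + (2/3)x
L_4(x) = (x + 2)(x + 1)x(x - 1) / [24] = (1/24)x^4 + (1/12)x^3 - (1/24)x^2 - (1/12)x
p(x) = 2·L_0 + (-6)·L_1 + 6·L_2 + (-9)·L_3 + 4·L_4
Only the coefficient of x^4 is needed; take it from each L_i and combine:
2·(1/24) + (-6)·(-1/6) + 6·(1/4) + (-9)·(-1/6) + 4·(1/24) = 17/4

17/4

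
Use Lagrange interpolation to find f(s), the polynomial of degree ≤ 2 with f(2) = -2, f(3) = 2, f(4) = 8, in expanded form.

L_0(s) = (s - 3)(s - 4) / [2] = (1/2)s^2 - (7/2)s + 6
L_1(s) = (s - 2)(s - 4) / [-1] = -s^2 + 6s - 8
L_2(s) = (s - 2)(s - 3) / [2] = (1/2)s^2 - (5/2)s + 3
f(s) = (-2)·L_0 + 2·L_1 + 8·L_2
  (-2)·L_0(s) = -s^2 + 7s - 12
  2·L_1(s) = -2s^2 + 12s - 16
  8·L_2(s) = 4s^2 - 20s + 24
Adding term by term: s^2 - s - 4

f(s) = s^2 - s - 4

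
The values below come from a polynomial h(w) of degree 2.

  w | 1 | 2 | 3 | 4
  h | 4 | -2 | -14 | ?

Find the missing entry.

The 3 known values determine h uniquely (degree ≤ 2).
Evaluate each Lagrange basis at w = 4:
L_0(4) = (2)·(1)/[(-1)·(-2)] = 1
L_1(4) = (3)·(1)/[(1)·(-1)] = -3
L_2(4) = (3)·(2)/[(2)·(1)] = 3
Sum: 4·(1) + (-2)·(-3) + (-14)·(3) = -32

-32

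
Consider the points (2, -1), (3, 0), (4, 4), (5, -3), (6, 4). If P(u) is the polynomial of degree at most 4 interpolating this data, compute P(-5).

9442

Using Newton's divided-difference form:
P[2,3] = (0 - (-1)) / (3 - 2) = 1
P[3,4] = (4 - 0) / (4 - 3) = 4
P[4,5] = (-3 - 4) / (5 - 4) = -7
P[5,6] = (4 - (-3)) / (6 - 5) = 7
P[2,3,4] = (4 - 1) / (4 - 2) = 3/2
P[3,4,5] = (-7 - 4) / (5 - 3) = -11/2
P[4,5,6] = (7 - (-7)) / (6 - 4) = 7
P[2,3,4,5] = (-11/2 - 3/2) / (5 - 2) = -7/3
P[3,4,5,6] = (7 - (-11/2)) / (6 - 3) = 25/6
P[2,3,4,5,6] = (25/6 - (-7/3)) / (6 - 2) = 13/8
P(-5) = -1 + 1·(-7) + (3/2)·(-7)·(-8) + (-7/3)·(-7)·(-8)·(-9) + (13/8)·(-7)·(-8)·(-9)·(-10) = 9442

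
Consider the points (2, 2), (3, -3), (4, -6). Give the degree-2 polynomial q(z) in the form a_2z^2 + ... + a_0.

Newton's divided differences:
q[2,3] = (-3 - 2) / (3 - 2) = -5
q[3,4] = (-6 - (-3)) / (4 - 3) = -3
q[2,3,4] = (-3 - (-5)) / (4 - 2) = 1
q(z) = 2 + (-5)·(z - 2) + 1·(z - 2)(z - 3)
Expanding: q(z) = z^2 - 10z + 18

q(z) = z^2 - 10z + 18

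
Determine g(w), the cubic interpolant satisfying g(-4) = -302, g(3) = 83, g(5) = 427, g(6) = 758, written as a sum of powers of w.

L_0(w) = (w - 3)(w - 5)(w - 6) / [-630] = -(1/630)w^3 + (1/45)w^2 - (1/10)w + 1/7
L_1(w) = (w + 4)(w - 5)(w - 6) / [42] = (1/42)w^3 - (1/6)w^2 - (1/3)w + 20/7
L_2(w) = (w + 4)(w - 3)(w - 6) / [-18] = -(1/18)w^3 + (5/18)w^2 + w - 4
L_3(w) = (w + 4)(w - 3)(w - 5) / [30] = (1/30)w^3 - (2/15)w^2 - (17/30)w + 2
g(w) = (-302)·L_0 + 83·L_1 + 427·L_2 + 758·L_3
  (-302)·L_0(w) = (151/315)w^3 - (302/45)w^2 + (151/5)w - 302/7
  83·L_1(w) = (83/42)w^3 - (83/6)w^2 - (83/3)w + 1660/7
  427·L_2(w) = -(427/18)w^3 + (2135/18)w^2 + 427w - 1708
  758·L_3(w) = (379/15)w^3 - (1516/15)w^2 - (6443/15)w + 1516
Adding term by term: 4w^3 - 3w^2 + 2

g(w) = 4w^3 - 3w^2 + 2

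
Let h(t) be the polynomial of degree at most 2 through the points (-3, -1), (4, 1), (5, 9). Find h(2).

-129/14

Evaluate each Lagrange basis at t = 2:
L_0(2) = (-2)·(-3)/[(-7)·(-8)] = 3/28
L_1(2) = (5)·(-3)/[(7)·(-1)] = 15/7
L_2(2) = (5)·(-2)/[(8)·(1)] = -5/4
Sum: (-1)·(3/28) + 1·(15/7) + 9·(-5/4) = -129/14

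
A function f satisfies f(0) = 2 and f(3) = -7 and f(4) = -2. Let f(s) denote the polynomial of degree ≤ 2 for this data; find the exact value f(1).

-5

Using Newton's divided-difference form:
f[0,3] = (-7 - 2) / (3 - 0) = -3
f[3,4] = (-2 - (-7)) / (4 - 3) = 5
f[0,3,4] = (5 - (-3)) / (4 - 0) = 2
f(1) = 2 + (-3)·(1) + 2·(1)·(-2) = -5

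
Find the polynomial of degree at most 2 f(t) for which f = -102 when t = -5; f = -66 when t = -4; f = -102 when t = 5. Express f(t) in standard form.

f(t) = -4t^2 - 2

Newton's divided differences:
f[-5,-4] = (-66 - (-102)) / (-4 - (-5)) = 36
f[-4,5] = (-102 - (-66)) / (5 - (-4)) = -4
f[-5,-4,5] = (-4 - 36) / (5 - (-5)) = -4
f(t) = -102 + 36·(t + 5) + (-4)·(t + 5)(t + 4)
Expanding: f(t) = -4t^2 - 2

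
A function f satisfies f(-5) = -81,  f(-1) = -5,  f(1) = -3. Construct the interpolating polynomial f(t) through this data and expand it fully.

f(t) = -3t^2 + t - 1

Newton's divided differences:
f[-5,-1] = (-5 - (-81)) / (-1 - (-5)) = 19
f[-1,1] = (-3 - (-5)) / (1 - (-1)) = 1
f[-5,-1,1] = (1 - 19) / (1 - (-5)) = -3
f(t) = -81 + 19·(t + 5) + (-3)·(t + 5)(t + 1)
Expanding: f(t) = -3t^2 + t - 1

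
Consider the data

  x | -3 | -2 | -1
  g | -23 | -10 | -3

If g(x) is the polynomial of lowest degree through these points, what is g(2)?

-18

L_0(2) = (4)·(3)/[(-1)·(-2)] = 6
L_1(2) = (5)·(3)/[(1)·(-1)] = -15
L_2(2) = (5)·(4)/[(2)·(1)] = 10
Sum: (-23)·(6) + (-10)·(-15) + (-3)·(10) = -18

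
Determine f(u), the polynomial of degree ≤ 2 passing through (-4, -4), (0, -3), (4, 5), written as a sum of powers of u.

f(u) = (7/32)u^2 + (9/8)u - 3

L_0(u) = u(u - 4) / [32] = (1/32)u^2 - (1/8)u
L_1(u) = (u + 4)(u - 4) / [-16] = -(1/16)u^2 + 1
L_2(u) = (u + 4)u / [32] = (1/32)u^2 + (1/8)u
f(u) = (-4)·L_0 + (-3)·L_1 + 5·L_2
  (-4)·L_0(u) = -(1/8)u^2 + (1/2)u
  (-3)·L_1(u) = (3/16)u^2 - 3
  5·L_2(u) = (5/32)u^2 + (5/8)u
Adding term by term: (7/32)u^2 + (9/8)u - 3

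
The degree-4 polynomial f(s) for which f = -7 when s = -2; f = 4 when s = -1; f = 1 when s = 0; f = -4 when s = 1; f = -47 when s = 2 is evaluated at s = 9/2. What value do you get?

Using Newton's divided-difference form:
f[-2,-1] = (4 - (-7)) / (-1 - (-2)) = 11
f[-1,0] = (1 - 4) / (0 - (-1)) = -3
f[0,1] = (-4 - 1) / (1 - 0) = -5
f[1,2] = (-47 - (-4)) / (2 - 1) = -43
f[-2,-1,0] = (-3 - 11) / (0 - (-2)) = -7
f[-1,0,1] = (-5 - (-3)) / (1 - (-1)) = -1
f[0,1,2] = (-43 - (-5)) / (2 - 0) = -19
f[-2,-1,0,1] = (-1 - (-7)) / (1 - (-2)) = 2
f[-1,0,1,2] = (-19 - (-1)) / (2 - (-1)) = -6
f[-2,-1,0,1,2] = (-6 - 2) / (2 - (-2)) = -2
f(9/2) = -7 + 11·(13/2) + (-7)·(13/2)·(11/2) + 2·(13/2)·(11/2)·(9/2) + (-2)·(13/2)·(11/2)·(9/2)·(7/2) = -7921/8

-7921/8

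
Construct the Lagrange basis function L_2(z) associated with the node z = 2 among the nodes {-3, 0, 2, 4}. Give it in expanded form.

L_2(z) = (z + 3)z(z - 4) / [(5)·(2)·(-2)]
       = (z^3 - z^2 - 12z) / (-20)

L_2(z) = -(1/20)z^3 + (1/20)z^2 + (3/5)z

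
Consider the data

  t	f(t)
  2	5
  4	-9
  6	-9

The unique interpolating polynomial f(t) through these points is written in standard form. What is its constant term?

Build the Lagrange basis polynomials:
L_0(t) = (t - 4)(t - 6) / [8] = (1/8)t^2 - (5/4)t + 3
L_1(t) = (t - 2)(t - 6) / [-4] = -(1/4)t^2 + 2t - 3
L_2(t) = (t - 2)(t - 4) / [8] = (1/8)t^2 - (3/4)t + 1
f(t) = 5·L_0 + (-9)·L_1 + (-9)·L_2
Only the constant term is needed; take it from each L_i and combine:
5·(3) + (-9)·(-3) + (-9)·(1) = 33

33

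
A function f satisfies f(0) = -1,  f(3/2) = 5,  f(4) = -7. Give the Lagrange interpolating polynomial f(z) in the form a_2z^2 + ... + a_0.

Build the Lagrange basis polynomials:
L_0(z) = (z - 3/2)(z - 4) / [6] = (1/6)z^2 - (11/12)z + 1
L_1(z) = z(z - 4) / [-15/4] = -(4/15)z^2 + (16/15)z
L_2(z) = z(z - 3/2) / [10] = (1/10)z^2 - (3/20)z
f(z) = (-1)·L_0 + 5·L_1 + (-7)·L_2
  (-1)·L_0(z) = -(1/6)z^2 + (11/12)z - 1
  5·L_1(z) = -(4/3)z^2 + (16/3)z
  (-7)·L_2(z) = -(7/10)z^2 + (21/20)z
Adding term by term: -(11/5)z^2 + (73/10)z - 1

f(z) = -(11/5)z^2 + (73/10)z - 1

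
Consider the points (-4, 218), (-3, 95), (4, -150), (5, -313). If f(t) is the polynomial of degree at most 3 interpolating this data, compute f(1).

Using Newton's divided-difference form:
f[-4,-3] = (95 - 218) / (-3 - (-4)) = -123
f[-3,4] = (-150 - 95) / (4 - (-3)) = -35
f[4,5] = (-313 - (-150)) / (5 - 4) = -163
f[-4,-3,4] = (-35 - (-123)) / (4 - (-4)) = 11
f[-3,4,5] = (-163 - (-35)) / (5 - (-3)) = -16
f[-4,-3,4,5] = (-16 - 11) / (5 - (-4)) = -3
f(1) = 218 + (-123)·(5) + 11·(5)·(4) + (-3)·(5)·(4)·(-3) = 3

3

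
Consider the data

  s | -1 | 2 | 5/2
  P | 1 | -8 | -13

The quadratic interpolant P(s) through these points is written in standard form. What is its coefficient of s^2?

-2

Build the Lagrange basis polynomials:
L_0(s) = (s - 2)(s - 5/2) / [21/2] = (2/21)s^2 - (3/7)s + 10/21
L_1(s) = (s + 1)(s - 5/2) / [-3/2] = -(2/3)s^2 + s + 5/3
L_2(s) = (s + 1)(s - 2) / [7/4] = (4/7)s^2 - (4/7)s - 8/7
P(s) = 1·L_0 + (-8)·L_1 + (-13)·L_2
Only the coefficient of s^2 is needed; take it from each L_i and combine:
1·(2/21) + (-8)·(-2/3) + (-13)·(4/7) = -2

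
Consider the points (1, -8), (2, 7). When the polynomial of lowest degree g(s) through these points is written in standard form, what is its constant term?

Build the Lagrange basis polynomials:
L_0(s) = (s - 2) / [-1] = -s + 2
L_1(s) = (s - 1) / [1] = s - 1
g(s) = (-8)·L_0 + 7·L_1
Only the constant term is needed; take it from each L_i and combine:
(-8)·(2) + 7·(-1) = -23

-23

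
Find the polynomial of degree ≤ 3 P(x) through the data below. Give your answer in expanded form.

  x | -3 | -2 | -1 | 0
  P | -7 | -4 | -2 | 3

Build the Lagrange basis polynomials:
L_0(x) = (x + 2)(x + 1)x / [-6] = -(1/6)x^3 - (1/2)x^2 - (1/3)x
L_1(x) = (x + 3)(x + 1)x / [2] = (1/2)x^3 + 2x^2 + (3/2)x
L_2(x) = (x + 3)(x + 2)x / [-2] = -(1/2)x^3 - (5/2)x^2 - 3x
L_3(x) = (x + 3)(x + 2)(x + 1) / [6] = (1/6)x^3 + x^2 + (11/6)x + 1
P(x) = (-7)·L_0 + (-4)·L_1 + (-2)·L_2 + 3·L_3
  (-7)·L_0(x) = (7/6)x^3 + (7/2)x^2 + (7/3)x
  (-4)·L_1(x) = -2x^3 - 8x^2 - 6x
  (-2)·L_2(x) = x^3 + 5x^2 + 6x
  3·L_3(x) = (1/2)x^3 + 3x^2 + (11/2)x + 3
Adding term by term: (2/3)x^3 + (7/2)x^2 + (47/6)x + 3

P(x) = (2/3)x^3 + (7/2)x^2 + (47/6)x + 3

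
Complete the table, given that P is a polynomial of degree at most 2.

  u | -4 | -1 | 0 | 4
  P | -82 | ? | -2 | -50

-10

The 3 known values determine P uniquely (degree ≤ 2).
Evaluate each Lagrange basis at u = -1:
L_0(-1) = (-1)·(-5)/[(-4)·(-8)] = 5/32
L_1(-1) = (3)·(-5)/[(4)·(-4)] = 15/16
L_2(-1) = (3)·(-1)/[(8)·(4)] = -3/32
Sum: (-82)·(5/32) + (-2)·(15/16) + (-50)·(-3/32) = -10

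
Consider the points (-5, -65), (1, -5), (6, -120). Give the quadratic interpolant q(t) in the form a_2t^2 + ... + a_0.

q(t) = -3t^2 - 2t

L_0(t) = (t - 1)(t - 6) / [66] = (1/66)t^2 - (7/66)t + 1/11
L_1(t) = (t + 5)(t - 6) / [-30] = -(1/30)t^2 + (1/30)t + 1
L_2(t) = (t + 5)(t - 1) / [55] = (1/55)t^2 + (4/55)t - 1/11
q(t) = (-65)·L_0 + (-5)·L_1 + (-120)·L_2
  (-65)·L_0(t) = -(65/66)t^2 + (455/66)t - 65/11
  (-5)·L_1(t) = (1/6)t^2 - (1/6)t - 5
  (-120)·L_2(t) = -(24/11)t^2 - (96/11)t + 120/11
Adding term by term: -3t^2 - 2t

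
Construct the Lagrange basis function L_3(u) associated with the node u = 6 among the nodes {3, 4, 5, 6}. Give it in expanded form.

L_3(u) = (u - 3)(u - 4)(u - 5) / [(3)·(2)·(1)]
       = (u^3 - 12u^2 + 47u - 60) / (6)

L_3(u) = (1/6)u^3 - 2u^2 + (47/6)u - 10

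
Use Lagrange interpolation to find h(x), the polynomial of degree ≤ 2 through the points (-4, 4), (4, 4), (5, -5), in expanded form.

Build the Lagrange basis polynomials:
L_0(x) = (x - 4)(x - 5) / [72] = (1/72)x^2 - (1/8)x + 5/18
L_1(x) = (x + 4)(x - 5) / [-8] = -(1/8)x^2 + (1/8)x + 5/2
L_2(x) = (x + 4)(x - 4) / [9] = (1/9)x^2 - 16/9
h(x) = 4·L_0 + 4·L_1 + (-5)·L_2
  4·L_0(x) = (1/18)x^2 - (1/2)x + 10/9
  4·L_1(x) = -(1/2)x^2 + (1/2)x + 10
  (-5)·L_2(x) = -(5/9)x^2 + 80/9
Adding term by term: -x^2 + 20

h(x) = -x^2 + 20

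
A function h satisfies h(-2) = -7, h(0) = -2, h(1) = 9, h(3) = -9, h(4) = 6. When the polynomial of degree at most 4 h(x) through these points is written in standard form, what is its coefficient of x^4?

167/180

The leading coefficient equals the top divided difference h[-2,0,1,3,4].
h[-2,0] = (-2 - (-7)) / (0 - (-2)) = 5/2
h[0,1] = (9 - (-2)) / (1 - 0) = 11
h[1,3] = (-9 - 9) / (3 - 1) = -9
h[3,4] = (6 - (-9)) / (4 - 3) = 15
h[-2,0,1] = (11 - 5/2) / (1 - (-2)) = 17/6
h[0,1,3] = (-9 - 11) / (3 - 0) = -20/3
h[1,3,4] = (15 - (-9)) / (4 - 1) = 8
h[-2,0,1,3] = (-20/3 - 17/6) / (3 - (-2)) = -19/10
h[0,1,3,4] = (8 - (-20/3)) / (4 - 0) = 11/3
h[-2,0,1,3,4] = (11/3 - (-19/10)) / (4 - (-2)) = 167/180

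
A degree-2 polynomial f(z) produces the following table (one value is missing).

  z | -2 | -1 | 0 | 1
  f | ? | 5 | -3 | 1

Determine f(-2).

25

The 3 known values determine f uniquely (degree ≤ 2).
L_0(-2) = (-2)·(-3)/[(-1)·(-2)] = 3
L_1(-2) = (-1)·(-3)/[(1)·(-1)] = -3
L_2(-2) = (-1)·(-2)/[(2)·(1)] = 1
Sum: 5·(3) + (-3)·(-3) + 1·(1) = 25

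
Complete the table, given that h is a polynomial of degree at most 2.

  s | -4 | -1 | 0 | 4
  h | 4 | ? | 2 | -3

The 3 known values determine h uniquely (degree ≤ 2).
L_0(-1) = (-1)·(-5)/[(-4)·(-8)] = 5/32
L_1(-1) = (3)·(-5)/[(4)·(-4)] = 15/16
L_2(-1) = (3)·(-1)/[(8)·(4)] = -3/32
Sum: 4·(5/32) + 2·(15/16) + (-3)·(-3/32) = 89/32

89/32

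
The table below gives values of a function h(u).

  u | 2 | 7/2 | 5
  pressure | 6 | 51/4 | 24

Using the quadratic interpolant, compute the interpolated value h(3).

10

L_0(3) = (-1/2)·(-2)/[(-3/2)·(-3)] = 2/9
L_1(3) = (1)·(-2)/[(3/2)·(-3/2)] = 8/9
L_2(3) = (1)·(-1/2)/[(3)·(3/2)] = -1/9
Sum: 6·(2/9) + 51/4·(8/9) + 24·(-1/9) = 10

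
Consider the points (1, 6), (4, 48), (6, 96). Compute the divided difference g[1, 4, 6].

2

g[1,4] = (48 - 6) / (4 - 1) = 14
g[4,6] = (96 - 48) / (6 - 4) = 24
g[1,4,6] = (24 - 14) / (6 - 1) = 2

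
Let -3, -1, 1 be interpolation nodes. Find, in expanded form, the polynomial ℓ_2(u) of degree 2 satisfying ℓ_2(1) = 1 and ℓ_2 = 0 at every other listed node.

ℓ_2(u) = (1/8)u^2 + (1/2)u + 3/8

ℓ_2(u) = (u + 3)(u + 1) / [(4)·(2)]
       = (u^2 + 4u + 3) / (8)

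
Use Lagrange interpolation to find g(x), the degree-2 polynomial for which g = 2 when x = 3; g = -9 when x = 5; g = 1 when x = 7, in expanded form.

g(x) = (21/8)x^2 - (53/2)x + 463/8

Build the Lagrange basis polynomials:
L_0(x) = (x - 5)(x - 7) / [8] = (1/8)x^2 - (3/2)x + 35/8
L_1(x) = (x - 3)(x - 7) / [-4] = -(1/4)x^2 + (5/2)x - 21/4
L_2(x) = (x - 3)(x - 5) / [8] = (1/8)x^2 - x + 15/8
g(x) = 2·L_0 + (-9)·L_1 + 1·L_2
  2·L_0(x) = (1/4)x^2 - 3x + 35/4
  (-9)·L_1(x) = (9/4)x^2 - (45/2)x + 189/4
  1·L_2(x) = (1/8)x^2 - x + 15/8
Adding term by term: (21/8)x^2 - (53/2)x + 463/8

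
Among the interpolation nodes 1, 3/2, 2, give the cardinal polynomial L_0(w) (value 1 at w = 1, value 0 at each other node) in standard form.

L_0(w) = 2w^2 - 7w + 6

L_0(w) = (w - 3/2)(w - 2) / [(-1/2)·(-1)]
       = (w^2 - (7/2)w + 3) / (1/2)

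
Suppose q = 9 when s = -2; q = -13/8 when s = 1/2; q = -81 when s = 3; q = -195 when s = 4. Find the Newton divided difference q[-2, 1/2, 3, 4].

q[-2,1/2] = (-13/8 - 9) / (1/2 - (-2)) = -17/4
q[1/2,3] = (-81 - (-13/8)) / (3 - 1/2) = -127/4
q[3,4] = (-195 - (-81)) / (4 - 3) = -114
q[-2,1/2,3] = (-127/4 - (-17/4)) / (3 - (-2)) = -11/2
q[1/2,3,4] = (-114 - (-127/4)) / (4 - 1/2) = -47/2
q[-2,1/2,3,4] = (-47/2 - (-11/2)) / (4 - (-2)) = -3

-3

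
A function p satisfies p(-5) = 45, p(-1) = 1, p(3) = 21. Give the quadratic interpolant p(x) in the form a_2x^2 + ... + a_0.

L_0(x) = (x + 1)(x - 3) / [32] = (1/32)x^2 - (1/16)x - 3/32
L_1(x) = (x + 5)(x - 3) / [-16] = -(1/16)x^2 - (1/8)x + 15/16
L_2(x) = (x + 5)(x + 1) / [32] = (1/32)x^2 + (3/16)x + 5/32
p(x) = 45·L_0 + 1·L_1 + 21·L_2
  45·L_0(x) = (45/32)x^2 - (45/16)x - 135/32
  1·L_1(x) = -(1/16)x^2 - (1/8)x + 15/16
  21·L_2(x) = (21/32)x^2 + (63/16)x + 105/32
Adding term by term: 2x^2 + x

p(x) = 2x^2 + x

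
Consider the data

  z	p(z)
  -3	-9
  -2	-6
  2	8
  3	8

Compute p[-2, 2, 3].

p[-2,2] = (8 - (-6)) / (2 - (-2)) = 7/2
p[2,3] = (8 - 8) / (3 - 2) = 0
p[-2,2,3] = (0 - 7/2) / (3 - (-2)) = -7/10

-7/10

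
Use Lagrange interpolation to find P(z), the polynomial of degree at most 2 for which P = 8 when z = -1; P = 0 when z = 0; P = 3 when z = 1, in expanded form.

P(z) = (11/2)z^2 - (5/2)z

Build the Lagrange basis polynomials:
L_0(z) = z(z - 1) / [2] = (1/2)z^2 - (1/2)z
L_1(z) = (z + 1)(z - 1) / [-1] = -z^2 + 1
L_2(z) = (z + 1)z / [2] = (1/2)z^2 + (1/2)z
P(z) = 8·L_0 + 0·L_1 + 3·L_2
  8·L_0(z) = 4z^2 - 4z
  0·L_1(z) = 0
  3·L_2(z) = (3/2)z^2 + (3/2)z
Adding term by term: (11/2)z^2 - (5/2)z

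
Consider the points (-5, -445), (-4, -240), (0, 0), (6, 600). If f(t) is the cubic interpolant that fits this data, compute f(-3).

Evaluate each Lagrange basis at t = -3:
L_0(-3) = (1)·(-3)·(-9)/[(-1)·(-5)·(-11)] = -27/55
L_1(-3) = (2)·(-3)·(-9)/[(1)·(-4)·(-10)] = 27/20
L_2(-3) = (2)·(1)·(-9)/[(5)·(4)·(-6)] = 3/20
L_3(-3) = (2)·(1)·(-3)/[(11)·(10)·(6)] = -1/110
Sum: (-445)·(-27/55) + (-240)·(27/20) + 0 + 600·(-1/110) = -111

-111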